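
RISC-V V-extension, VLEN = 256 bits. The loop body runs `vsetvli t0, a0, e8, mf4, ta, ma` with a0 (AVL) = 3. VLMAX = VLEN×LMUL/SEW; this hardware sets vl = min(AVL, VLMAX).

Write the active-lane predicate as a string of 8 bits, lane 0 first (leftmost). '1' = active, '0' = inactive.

predicate = 11100000

VLMAX = VLEN×LMUL/SEW = 256×1/4/8 = 8
AVL=3 ≤ VLMAX=8, so vl = 3
bits (lane 0 leftmost): 11100000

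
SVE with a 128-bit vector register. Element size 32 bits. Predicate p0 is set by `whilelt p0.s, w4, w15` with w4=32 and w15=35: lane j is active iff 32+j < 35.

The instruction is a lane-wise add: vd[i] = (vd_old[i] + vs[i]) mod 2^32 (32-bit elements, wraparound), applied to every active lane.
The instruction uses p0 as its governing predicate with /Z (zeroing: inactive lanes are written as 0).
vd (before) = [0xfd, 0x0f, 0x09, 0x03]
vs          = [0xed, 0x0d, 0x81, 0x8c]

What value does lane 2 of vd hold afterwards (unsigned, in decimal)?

128-bit reg / 32-bit elem → 4 lanes
active while 32+j < 35, i.e. j ∈ [0,3) capped at 4 ⇒ 3
  i=0: add(0xfd,0xed) → 490
  i=1: add(0x0f,0x0d) → 28
  i=2: add(0x09,0x81) → 138
  i=3: tail/zero → 0

vd[2] = 138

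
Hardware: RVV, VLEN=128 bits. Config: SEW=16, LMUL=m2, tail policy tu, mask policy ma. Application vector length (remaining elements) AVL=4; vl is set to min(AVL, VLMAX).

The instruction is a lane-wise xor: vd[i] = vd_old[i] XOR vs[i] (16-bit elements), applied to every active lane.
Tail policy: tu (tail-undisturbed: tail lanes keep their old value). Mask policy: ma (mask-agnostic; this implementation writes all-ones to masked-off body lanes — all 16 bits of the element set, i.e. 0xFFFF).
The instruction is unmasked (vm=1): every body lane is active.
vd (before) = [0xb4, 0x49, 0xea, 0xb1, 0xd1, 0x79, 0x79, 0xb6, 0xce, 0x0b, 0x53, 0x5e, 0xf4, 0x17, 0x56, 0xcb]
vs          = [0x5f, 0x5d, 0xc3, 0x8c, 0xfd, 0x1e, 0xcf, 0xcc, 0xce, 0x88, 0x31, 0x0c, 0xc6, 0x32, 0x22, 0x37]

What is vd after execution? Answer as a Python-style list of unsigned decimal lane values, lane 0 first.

lanes per group: 128·2/16 = 16
vl = min(AVL, VLMAX) = min(4, 16) = 4
vd[0] xor(0xb4,0x5f) -> 0xeb
vd[1] xor(0x49,0x5d) -> 0x14
vd[2] xor(0xea,0xc3) -> 0x29
vd[3] xor(0xb1,0x8c) -> 0x3d
vd[4] tail/keep -> 0xd1
vd[5] tail/keep -> 0x79
vd[6] tail/keep -> 0x79
vd[7] tail/keep -> 0xb6
vd[8] tail/keep -> 0xce
vd[9] tail/keep -> 0x0b
vd[10] tail/keep -> 0x53
vd[11] tail/keep -> 0x5e
vd[12] tail/keep -> 0xf4
vd[13] tail/keep -> 0x17
vd[14] tail/keep -> 0x56
vd[15] tail/keep -> 0xcb

vd = [235, 20, 41, 61, 209, 121, 121, 182, 206, 11, 83, 94, 244, 23, 86, 203]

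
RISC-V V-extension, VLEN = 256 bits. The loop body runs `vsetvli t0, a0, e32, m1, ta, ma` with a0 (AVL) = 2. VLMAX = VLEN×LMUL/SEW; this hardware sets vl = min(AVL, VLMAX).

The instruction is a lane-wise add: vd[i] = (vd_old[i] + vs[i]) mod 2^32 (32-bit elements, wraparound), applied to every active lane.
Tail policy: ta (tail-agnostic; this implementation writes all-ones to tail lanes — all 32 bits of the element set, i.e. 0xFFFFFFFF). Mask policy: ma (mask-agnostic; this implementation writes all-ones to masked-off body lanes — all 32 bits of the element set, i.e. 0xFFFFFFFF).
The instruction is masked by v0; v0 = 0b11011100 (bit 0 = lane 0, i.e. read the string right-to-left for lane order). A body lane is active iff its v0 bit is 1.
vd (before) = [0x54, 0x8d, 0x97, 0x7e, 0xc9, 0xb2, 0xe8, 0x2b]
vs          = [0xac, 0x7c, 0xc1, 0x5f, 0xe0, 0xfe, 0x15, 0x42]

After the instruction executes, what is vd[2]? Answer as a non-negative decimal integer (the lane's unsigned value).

lanes per group: 256·1/32 = 8
vl ← min(2, 8) = 2
lane  0: mask-off/ones ⇒ 0xffffffff
lane  1: mask-off/ones ⇒ 0xffffffff
lane  2: tail/ones ⇒ 0xffffffff
lane  3: tail/ones ⇒ 0xffffffff
lane  4: tail/ones ⇒ 0xffffffff
lane  5: tail/ones ⇒ 0xffffffff
lane  6: tail/ones ⇒ 0xffffffff
lane  7: tail/ones ⇒ 0xffffffff

vd[2] = 4294967295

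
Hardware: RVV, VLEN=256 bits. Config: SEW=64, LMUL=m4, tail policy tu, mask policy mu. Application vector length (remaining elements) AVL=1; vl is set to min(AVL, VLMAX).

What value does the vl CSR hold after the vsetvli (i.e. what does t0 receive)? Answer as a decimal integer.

VLMAX = VLEN×LMUL/SEW = 256×4/64 = 16
vl = min(AVL, VLMAX) = min(1, 16) = 1

vl = 1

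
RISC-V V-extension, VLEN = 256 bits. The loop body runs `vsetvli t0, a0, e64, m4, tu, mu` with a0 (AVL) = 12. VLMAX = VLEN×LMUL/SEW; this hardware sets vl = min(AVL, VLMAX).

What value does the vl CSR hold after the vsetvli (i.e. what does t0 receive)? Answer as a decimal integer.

VLMAX = (256 × 4) / 64 = 16 lanes
vl ← min(12, 16) = 12

vl = 12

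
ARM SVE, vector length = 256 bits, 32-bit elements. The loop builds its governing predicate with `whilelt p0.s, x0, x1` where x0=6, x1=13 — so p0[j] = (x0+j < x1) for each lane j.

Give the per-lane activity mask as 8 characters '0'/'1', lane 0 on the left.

256-bit reg / 32-bit elem → 8 lanes
p0[j] = (6+j < 13); true for j=0..6 → 7 lanes set
bits (lane 0 leftmost): 11111110

predicate = 11111110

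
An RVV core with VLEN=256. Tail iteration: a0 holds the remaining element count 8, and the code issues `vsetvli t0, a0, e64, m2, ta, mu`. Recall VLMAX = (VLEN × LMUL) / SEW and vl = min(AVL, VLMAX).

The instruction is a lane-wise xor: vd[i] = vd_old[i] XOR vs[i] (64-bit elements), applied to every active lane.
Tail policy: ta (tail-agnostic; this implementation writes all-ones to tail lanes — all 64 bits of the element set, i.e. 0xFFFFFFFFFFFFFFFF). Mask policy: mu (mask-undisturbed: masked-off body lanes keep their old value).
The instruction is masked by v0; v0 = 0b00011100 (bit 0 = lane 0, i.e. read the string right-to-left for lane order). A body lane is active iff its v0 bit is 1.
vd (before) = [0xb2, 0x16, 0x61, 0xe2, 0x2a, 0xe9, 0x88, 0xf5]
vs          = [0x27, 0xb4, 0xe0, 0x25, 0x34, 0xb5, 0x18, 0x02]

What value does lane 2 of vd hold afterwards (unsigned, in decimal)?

vd[2] = 129

lanes per group: 256·2/64 = 8
AVL=8 ≤ VLMAX=8, so vl = 8
vd[0] mask-off/keep -> 0xb2
vd[1] mask-off/keep -> 0x16
vd[2] xor(0x61,0xe0) -> 0x81
vd[3] xor(0xe2,0x25) -> 0xc7
vd[4] xor(0x2a,0x34) -> 0x1e
vd[5] mask-off/keep -> 0xe9
vd[6] mask-off/keep -> 0x88
vd[7] mask-off/keep -> 0xf5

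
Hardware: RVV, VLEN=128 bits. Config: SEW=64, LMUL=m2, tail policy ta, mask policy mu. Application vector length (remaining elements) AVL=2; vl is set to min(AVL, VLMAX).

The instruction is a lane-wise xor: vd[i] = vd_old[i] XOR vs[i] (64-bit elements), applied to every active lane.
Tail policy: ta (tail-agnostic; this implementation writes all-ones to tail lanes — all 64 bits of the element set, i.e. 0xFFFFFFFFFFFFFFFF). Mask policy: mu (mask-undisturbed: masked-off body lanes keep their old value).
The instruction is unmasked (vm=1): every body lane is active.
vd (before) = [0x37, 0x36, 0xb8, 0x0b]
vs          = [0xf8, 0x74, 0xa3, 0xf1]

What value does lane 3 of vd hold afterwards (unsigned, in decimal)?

VLMAX = VLEN×LMUL/SEW = 128×2/64 = 4
vl ← min(2, 4) = 2
lane  0: xor(0x37,0xf8) ⇒ 0xcf
lane  1: xor(0x36,0x74) ⇒ 0x42
lane  2: tail/ones ⇒ 0xffffffffffffffff
lane  3: tail/ones ⇒ 0xffffffffffffffff

vd[3] = 18446744073709551615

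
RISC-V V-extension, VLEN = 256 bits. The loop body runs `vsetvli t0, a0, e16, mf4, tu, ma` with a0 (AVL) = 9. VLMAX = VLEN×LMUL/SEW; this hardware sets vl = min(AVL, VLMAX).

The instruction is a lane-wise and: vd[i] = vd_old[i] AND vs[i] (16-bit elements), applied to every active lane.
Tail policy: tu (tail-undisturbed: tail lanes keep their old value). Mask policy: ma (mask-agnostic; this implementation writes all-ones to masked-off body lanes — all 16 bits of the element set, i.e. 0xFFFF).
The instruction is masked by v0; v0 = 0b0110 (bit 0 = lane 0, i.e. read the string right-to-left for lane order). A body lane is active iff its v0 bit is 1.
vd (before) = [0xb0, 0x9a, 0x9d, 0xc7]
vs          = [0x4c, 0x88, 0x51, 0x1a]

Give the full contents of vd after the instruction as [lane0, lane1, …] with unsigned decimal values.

vd = [65535, 136, 17, 65535]

VLMAX = (256 × 1/4) / 16 = 4 lanes
vl = min(AVL, VLMAX) = min(9, 4) = 4
lane  0: mask-off/ones ⇒ 0xffff
lane  1: and(0x9a,0x88) ⇒ 0x88
lane  2: and(0x9d,0x51) ⇒ 0x11
lane  3: mask-off/ones ⇒ 0xffff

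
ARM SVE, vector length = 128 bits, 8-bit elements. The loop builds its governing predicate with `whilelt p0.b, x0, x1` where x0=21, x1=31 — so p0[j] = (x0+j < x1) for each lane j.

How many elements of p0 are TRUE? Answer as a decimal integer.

vl = 10

128-bit reg / 8-bit elem → 16 lanes
p0[j] = (21+j < 31); true for j=0..9 → 10 lanes set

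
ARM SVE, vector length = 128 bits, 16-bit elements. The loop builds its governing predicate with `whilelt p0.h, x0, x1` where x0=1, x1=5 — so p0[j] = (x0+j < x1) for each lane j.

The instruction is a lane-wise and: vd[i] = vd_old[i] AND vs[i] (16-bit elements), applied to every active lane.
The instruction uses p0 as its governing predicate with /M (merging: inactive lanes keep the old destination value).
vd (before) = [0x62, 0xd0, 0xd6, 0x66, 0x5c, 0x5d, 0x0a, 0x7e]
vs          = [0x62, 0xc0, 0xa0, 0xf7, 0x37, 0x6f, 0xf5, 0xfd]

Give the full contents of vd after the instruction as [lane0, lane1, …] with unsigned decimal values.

lane count: 128 div 16 = 8
active while 1+j < 5, i.e. j ∈ [0,4) capped at 8 ⇒ 4
[0] and(0x62,0x62) = 0x62
[1] and(0xd0,0xc0) = 0xc0
[2] and(0xd6,0xa0) = 0x80
[3] and(0x66,0xf7) = 0x66
[4] tail/keep = 0x5c
[5] tail/keep = 0x5d
[6] tail/keep = 0x0a
[7] tail/keep = 0x7e

vd = [98, 192, 128, 102, 92, 93, 10, 126]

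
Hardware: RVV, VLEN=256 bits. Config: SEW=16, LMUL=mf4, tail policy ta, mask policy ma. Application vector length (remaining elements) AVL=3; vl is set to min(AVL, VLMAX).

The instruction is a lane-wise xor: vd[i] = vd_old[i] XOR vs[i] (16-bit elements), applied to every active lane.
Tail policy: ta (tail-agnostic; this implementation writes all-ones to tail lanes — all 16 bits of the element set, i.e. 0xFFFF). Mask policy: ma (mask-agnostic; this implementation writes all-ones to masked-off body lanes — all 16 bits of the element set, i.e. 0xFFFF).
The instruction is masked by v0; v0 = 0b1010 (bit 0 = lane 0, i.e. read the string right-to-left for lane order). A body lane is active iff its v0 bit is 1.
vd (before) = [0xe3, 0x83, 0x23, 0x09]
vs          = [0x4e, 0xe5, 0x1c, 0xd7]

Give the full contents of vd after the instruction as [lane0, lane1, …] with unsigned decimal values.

vd = [65535, 102, 65535, 65535]

lanes per group: 256·1/4/16 = 4
vl ← min(3, 4) = 3
vd[0] mask-off/ones -> 0xffff
vd[1] xor(0x83,0xe5) -> 0x66
vd[2] mask-off/ones -> 0xffff
vd[3] tail/ones -> 0xffff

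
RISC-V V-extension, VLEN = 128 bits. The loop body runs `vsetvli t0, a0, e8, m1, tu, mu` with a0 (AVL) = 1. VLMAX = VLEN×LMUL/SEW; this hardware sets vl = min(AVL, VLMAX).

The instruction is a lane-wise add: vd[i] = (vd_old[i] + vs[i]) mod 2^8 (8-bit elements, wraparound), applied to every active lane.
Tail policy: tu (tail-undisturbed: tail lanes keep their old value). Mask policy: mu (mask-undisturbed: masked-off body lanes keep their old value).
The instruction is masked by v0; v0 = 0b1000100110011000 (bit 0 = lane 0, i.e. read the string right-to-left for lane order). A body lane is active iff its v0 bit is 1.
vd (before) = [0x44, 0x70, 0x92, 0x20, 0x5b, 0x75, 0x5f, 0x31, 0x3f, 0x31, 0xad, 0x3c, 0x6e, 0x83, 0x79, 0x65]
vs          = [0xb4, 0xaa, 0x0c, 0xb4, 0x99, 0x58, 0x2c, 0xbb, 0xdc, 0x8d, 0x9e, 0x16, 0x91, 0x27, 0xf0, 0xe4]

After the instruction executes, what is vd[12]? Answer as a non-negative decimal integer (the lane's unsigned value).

VLMAX = VLEN×LMUL/SEW = 128×1/8 = 16
vl ← min(1, 16) = 1
  i=0: mask-off/keep → 68
  i=1: tail/keep → 112
  i=2: tail/keep → 146
  i=3: tail/keep → 32
  i=4: tail/keep → 91
  i=5: tail/keep → 117
  i=6: tail/keep → 95
  i=7: tail/keep → 49
  i=8: tail/keep → 63
  i=9: tail/keep → 49
  i=10: tail/keep → 173
  i=11: tail/keep → 60
  i=12: tail/keep → 110
  i=13: tail/keep → 131
  i=14: tail/keep → 121
  i=15: tail/keep → 101

vd[12] = 110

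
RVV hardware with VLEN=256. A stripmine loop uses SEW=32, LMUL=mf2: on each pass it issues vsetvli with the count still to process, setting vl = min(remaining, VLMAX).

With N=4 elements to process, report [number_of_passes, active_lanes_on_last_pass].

lanes per group: 256·1/2/32 = 4
4 elements at 4/iter → 1 passes, remainder 4 on the last

[iterations, last_vl] = [1, 4]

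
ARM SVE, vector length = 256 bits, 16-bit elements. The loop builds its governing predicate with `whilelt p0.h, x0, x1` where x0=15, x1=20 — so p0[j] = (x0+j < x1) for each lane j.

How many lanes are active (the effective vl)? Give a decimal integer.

256-bit reg / 16-bit elem → 16 lanes
p0[j] = (15+j < 20); true for j=0..4 → 5 lanes set

vl = 5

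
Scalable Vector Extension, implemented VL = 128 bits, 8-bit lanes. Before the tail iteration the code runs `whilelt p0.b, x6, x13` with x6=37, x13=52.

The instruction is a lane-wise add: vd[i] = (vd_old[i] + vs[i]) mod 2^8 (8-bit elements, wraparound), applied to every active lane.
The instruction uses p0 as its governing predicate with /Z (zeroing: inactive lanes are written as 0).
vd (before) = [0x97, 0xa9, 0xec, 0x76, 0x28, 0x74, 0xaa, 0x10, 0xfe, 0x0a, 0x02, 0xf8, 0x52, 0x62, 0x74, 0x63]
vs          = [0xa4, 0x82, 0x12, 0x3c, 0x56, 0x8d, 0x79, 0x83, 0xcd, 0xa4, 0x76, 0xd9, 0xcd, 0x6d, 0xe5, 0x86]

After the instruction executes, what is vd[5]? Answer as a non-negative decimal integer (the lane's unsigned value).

vd[5] = 1

register lanes = 128/8 = 16
active while 37+j < 52, i.e. j ∈ [0,15) capped at 16 ⇒ 15
  i=0: add(0x97,0xa4) → 59
  i=1: add(0xa9,0x82) → 43
  i=2: add(0xec,0x12) → 254
  i=3: add(0x76,0x3c) → 178
  i=4: add(0x28,0x56) → 126
  i=5: add(0x74,0x8d) → 1
  i=6: add(0xaa,0x79) → 35
  i=7: add(0x10,0x83) → 147
  i=8: add(0xfe,0xcd) → 203
  i=9: add(0x0a,0xa4) → 174
  i=10: add(0x02,0x76) → 120
  i=11: add(0xf8,0xd9) → 209
  i=12: add(0x52,0xcd) → 31
  i=13: add(0x62,0x6d) → 207
  i=14: add(0x74,0xe5) → 89
  i=15: tail/zero → 0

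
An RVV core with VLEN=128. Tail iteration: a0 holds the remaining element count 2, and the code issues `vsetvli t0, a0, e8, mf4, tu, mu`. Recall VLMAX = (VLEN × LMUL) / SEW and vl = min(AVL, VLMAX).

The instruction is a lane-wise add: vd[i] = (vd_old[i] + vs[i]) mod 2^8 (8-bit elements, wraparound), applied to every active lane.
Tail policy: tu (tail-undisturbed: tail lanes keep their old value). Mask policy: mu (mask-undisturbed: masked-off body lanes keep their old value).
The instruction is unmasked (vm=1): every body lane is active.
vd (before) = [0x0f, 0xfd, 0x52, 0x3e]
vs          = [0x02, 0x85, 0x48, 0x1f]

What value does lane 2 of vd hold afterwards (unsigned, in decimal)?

vd[2] = 82

VLMAX = VLEN×LMUL/SEW = 128×1/4/8 = 4
AVL=2 ≤ VLMAX=4, so vl = 2
vd[0] add(0x0f,0x02) -> 0x11
vd[1] add(0xfd,0x85) -> 0x82
vd[2] tail/keep -> 0x52
vd[3] tail/keep -> 0x3e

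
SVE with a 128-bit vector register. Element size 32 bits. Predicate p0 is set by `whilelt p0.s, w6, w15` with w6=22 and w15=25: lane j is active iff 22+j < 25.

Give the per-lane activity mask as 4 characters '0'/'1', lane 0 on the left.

predicate = 1110

register lanes = 128/32 = 4
active while 22+j < 25, i.e. j ∈ [0,3) capped at 4 ⇒ 3
bits (lane 0 leftmost): 1110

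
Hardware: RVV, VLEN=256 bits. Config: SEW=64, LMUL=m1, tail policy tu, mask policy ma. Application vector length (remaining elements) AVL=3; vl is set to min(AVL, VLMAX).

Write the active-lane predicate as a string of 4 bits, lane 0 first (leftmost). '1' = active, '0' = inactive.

VLMAX = VLEN×LMUL/SEW = 256×1/64 = 4
vl ← min(3, 4) = 3
bits (lane 0 leftmost): 1110

predicate = 1110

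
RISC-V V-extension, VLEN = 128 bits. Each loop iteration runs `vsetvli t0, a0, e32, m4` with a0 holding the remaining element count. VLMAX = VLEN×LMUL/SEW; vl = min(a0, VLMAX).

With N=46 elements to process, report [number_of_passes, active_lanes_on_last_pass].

[iterations, last_vl] = [3, 14]

lanes per group: 128·4/32 = 16
46 elements at 16/iter → 3 passes, remainder 14 on the last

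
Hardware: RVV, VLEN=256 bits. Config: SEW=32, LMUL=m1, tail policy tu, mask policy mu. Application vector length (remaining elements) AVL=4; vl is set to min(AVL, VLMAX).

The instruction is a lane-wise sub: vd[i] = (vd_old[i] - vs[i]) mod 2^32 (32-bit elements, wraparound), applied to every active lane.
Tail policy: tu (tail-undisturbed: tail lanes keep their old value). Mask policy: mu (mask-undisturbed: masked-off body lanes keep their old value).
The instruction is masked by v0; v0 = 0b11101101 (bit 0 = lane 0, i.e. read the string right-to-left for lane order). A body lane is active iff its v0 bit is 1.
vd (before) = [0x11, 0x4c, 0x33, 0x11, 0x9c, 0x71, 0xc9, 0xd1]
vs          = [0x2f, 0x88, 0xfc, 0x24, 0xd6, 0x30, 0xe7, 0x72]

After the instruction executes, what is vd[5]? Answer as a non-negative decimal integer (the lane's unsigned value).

VLMAX = (256 × 1) / 32 = 8 lanes
vl = min(AVL, VLMAX) = min(4, 8) = 4
[0] sub(0x11,0x2f) = 0xffffffe2
[1] mask-off/keep = 0x4c
[2] sub(0x33,0xfc) = 0xffffff37
[3] sub(0x11,0x24) = 0xffffffed
[4] tail/keep = 0x9c
[5] tail/keep = 0x71
[6] tail/keep = 0xc9
[7] tail/keep = 0xd1

vd[5] = 113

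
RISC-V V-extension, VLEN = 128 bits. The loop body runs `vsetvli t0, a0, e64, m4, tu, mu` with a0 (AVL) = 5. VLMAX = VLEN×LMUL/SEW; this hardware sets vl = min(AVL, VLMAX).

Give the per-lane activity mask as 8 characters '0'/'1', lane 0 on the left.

VLMAX = VLEN×LMUL/SEW = 128×4/64 = 8
AVL=5 ≤ VLMAX=8, so vl = 5
bits (lane 0 leftmost): 11111000

predicate = 11111000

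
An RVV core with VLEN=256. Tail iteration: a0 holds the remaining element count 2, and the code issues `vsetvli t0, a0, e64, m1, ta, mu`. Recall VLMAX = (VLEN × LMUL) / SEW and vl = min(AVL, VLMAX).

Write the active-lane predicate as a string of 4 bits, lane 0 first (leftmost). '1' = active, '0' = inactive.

VLMAX = VLEN×LMUL/SEW = 256×1/64 = 4
vl = min(AVL, VLMAX) = min(2, 4) = 2
bits (lane 0 leftmost): 1100

predicate = 1100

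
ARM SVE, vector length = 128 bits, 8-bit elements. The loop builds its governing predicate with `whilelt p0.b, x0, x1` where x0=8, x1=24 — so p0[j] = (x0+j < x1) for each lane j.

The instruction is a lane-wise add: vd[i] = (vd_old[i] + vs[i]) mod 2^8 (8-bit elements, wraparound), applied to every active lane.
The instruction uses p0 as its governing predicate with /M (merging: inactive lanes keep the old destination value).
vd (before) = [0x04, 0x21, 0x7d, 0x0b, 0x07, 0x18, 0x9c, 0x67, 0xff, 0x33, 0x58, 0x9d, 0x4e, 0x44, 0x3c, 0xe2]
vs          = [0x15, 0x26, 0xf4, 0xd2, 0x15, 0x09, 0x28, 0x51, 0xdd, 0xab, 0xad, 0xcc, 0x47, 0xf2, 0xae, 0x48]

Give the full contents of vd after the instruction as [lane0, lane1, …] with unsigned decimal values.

128-bit reg / 8-bit elem → 16 lanes
whilelt: lane j active iff 8+j < 24 → j < 16 → 16 active
[0] add(0x04,0x15) = 0x19
[1] add(0x21,0x26) = 0x47
[2] add(0x7d,0xf4) = 0x71
[3] add(0x0b,0xd2) = 0xdd
[4] add(0x07,0x15) = 0x1c
[5] add(0x18,0x09) = 0x21
[6] add(0x9c,0x28) = 0xc4
[7] add(0x67,0x51) = 0xb8
[8] add(0xff,0xdd) = 0xdc
[9] add(0x33,0xab) = 0xde
[10] add(0x58,0xad) = 0x05
[11] add(0x9d,0xcc) = 0x69
[12] add(0x4e,0x47) = 0x95
[13] add(0x44,0xf2) = 0x36
[14] add(0x3c,0xae) = 0xea
[15] add(0xe2,0x48) = 0x2a

vd = [25, 71, 113, 221, 28, 33, 196, 184, 220, 222, 5, 105, 149, 54, 234, 42]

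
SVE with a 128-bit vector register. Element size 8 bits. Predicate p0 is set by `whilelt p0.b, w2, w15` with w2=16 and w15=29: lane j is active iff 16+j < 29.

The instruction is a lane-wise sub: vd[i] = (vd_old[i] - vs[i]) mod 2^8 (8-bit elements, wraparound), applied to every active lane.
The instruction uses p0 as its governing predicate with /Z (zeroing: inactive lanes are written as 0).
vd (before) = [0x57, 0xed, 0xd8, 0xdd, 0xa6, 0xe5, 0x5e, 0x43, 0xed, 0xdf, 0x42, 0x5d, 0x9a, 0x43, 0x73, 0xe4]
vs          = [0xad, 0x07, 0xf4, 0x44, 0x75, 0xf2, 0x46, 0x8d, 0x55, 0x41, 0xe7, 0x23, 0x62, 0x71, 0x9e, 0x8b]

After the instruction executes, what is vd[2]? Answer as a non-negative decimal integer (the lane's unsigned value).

lane count: 128 div 8 = 16
active while 16+j < 29, i.e. j ∈ [0,13) capped at 16 ⇒ 13
vd[0] sub(0x57,0xad) -> 0xaa
vd[1] sub(0xed,0x07) -> 0xe6
vd[2] sub(0xd8,0xf4) -> 0xe4
vd[3] sub(0xdd,0x44) -> 0x99
vd[4] sub(0xa6,0x75) -> 0x31
vd[5] sub(0xe5,0xf2) -> 0xf3
vd[6] sub(0x5e,0x46) -> 0x18
vd[7] sub(0x43,0x8d) -> 0xb6
vd[8] sub(0xed,0x55) -> 0x98
vd[9] sub(0xdf,0x41) -> 0x9e
vd[10] sub(0x42,0xe7) -> 0x5b
vd[11] sub(0x5d,0x23) -> 0x3a
vd[12] sub(0x9a,0x62) -> 0x38
vd[13] tail/zero -> 0x00
vd[14] tail/zero -> 0x00
vd[15] tail/zero -> 0x00

vd[2] = 228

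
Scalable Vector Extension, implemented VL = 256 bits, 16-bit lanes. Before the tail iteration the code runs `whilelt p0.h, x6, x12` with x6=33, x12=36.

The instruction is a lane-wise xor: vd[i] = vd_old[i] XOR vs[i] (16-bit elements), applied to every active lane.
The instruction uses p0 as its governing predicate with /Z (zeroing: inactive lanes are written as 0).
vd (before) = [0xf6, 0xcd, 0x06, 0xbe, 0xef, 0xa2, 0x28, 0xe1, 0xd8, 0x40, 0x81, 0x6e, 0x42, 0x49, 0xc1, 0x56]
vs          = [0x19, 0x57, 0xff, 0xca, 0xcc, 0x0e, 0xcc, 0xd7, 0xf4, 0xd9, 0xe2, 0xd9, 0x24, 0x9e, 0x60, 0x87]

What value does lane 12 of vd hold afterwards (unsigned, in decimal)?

lane count: 256 div 16 = 16
active while 33+j < 36, i.e. j ∈ [0,3) capped at 16 ⇒ 3
lane  0: xor(0xf6,0x19) ⇒ 0xef
lane  1: xor(0xcd,0x57) ⇒ 0x9a
lane  2: xor(0x06,0xff) ⇒ 0xf9
lane  3: tail/zero ⇒ 0x00
lane  4: tail/zero ⇒ 0x00
lane  5: tail/zero ⇒ 0x00
lane  6: tail/zero ⇒ 0x00
lane  7: tail/zero ⇒ 0x00
lane  8: tail/zero ⇒ 0x00
lane  9: tail/zero ⇒ 0x00
lane 10: tail/zero ⇒ 0x00
lane 11: tail/zero ⇒ 0x00
lane 12: tail/zero ⇒ 0x00
lane 13: tail/zero ⇒ 0x00
lane 14: tail/zero ⇒ 0x00
lane 15: tail/zero ⇒ 0x00

vd[12] = 0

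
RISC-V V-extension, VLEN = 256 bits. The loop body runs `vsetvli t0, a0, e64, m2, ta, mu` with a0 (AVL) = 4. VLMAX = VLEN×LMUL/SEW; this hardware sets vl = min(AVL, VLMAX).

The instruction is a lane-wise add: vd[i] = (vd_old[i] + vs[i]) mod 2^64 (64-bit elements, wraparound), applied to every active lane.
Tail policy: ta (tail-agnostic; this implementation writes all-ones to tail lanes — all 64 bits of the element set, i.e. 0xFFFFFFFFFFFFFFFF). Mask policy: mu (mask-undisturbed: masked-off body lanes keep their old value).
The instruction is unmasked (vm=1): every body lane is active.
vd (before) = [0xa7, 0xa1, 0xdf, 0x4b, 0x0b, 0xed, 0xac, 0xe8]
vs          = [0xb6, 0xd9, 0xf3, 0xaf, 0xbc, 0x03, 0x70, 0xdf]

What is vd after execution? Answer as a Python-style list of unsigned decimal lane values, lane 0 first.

VLMAX = (256 × 2) / 64 = 8 lanes
vl = min(AVL, VLMAX) = min(4, 8) = 4
vd[0] add(0xa7,0xb6) -> 0x15d
vd[1] add(0xa1,0xd9) -> 0x17a
vd[2] add(0xdf,0xf3) -> 0x1d2
vd[3] add(0x4b,0xaf) -> 0xfa
vd[4] tail/ones -> 0xffffffffffffffff
vd[5] tail/ones -> 0xffffffffffffffff
vd[6] tail/ones -> 0xffffffffffffffff
vd[7] tail/ones -> 0xffffffffffffffff

vd = [349, 378, 466, 250, 18446744073709551615, 18446744073709551615, 18446744073709551615, 18446744073709551615]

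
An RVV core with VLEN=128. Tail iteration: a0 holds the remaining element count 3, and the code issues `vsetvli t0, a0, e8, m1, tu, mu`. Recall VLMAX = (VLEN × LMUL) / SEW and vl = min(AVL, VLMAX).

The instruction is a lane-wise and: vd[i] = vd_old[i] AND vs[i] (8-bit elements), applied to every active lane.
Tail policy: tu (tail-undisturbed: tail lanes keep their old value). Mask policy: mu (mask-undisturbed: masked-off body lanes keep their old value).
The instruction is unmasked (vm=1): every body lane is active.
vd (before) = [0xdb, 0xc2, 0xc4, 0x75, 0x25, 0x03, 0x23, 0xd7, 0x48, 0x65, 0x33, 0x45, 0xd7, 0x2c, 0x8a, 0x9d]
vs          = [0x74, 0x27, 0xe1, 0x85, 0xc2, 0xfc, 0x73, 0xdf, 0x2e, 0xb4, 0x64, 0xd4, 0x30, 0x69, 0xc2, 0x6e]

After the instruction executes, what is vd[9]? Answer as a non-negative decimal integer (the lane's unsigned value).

vd[9] = 101

VLMAX = (128 × 1) / 8 = 16 lanes
vl ← min(3, 16) = 3
[0] and(0xdb,0x74) = 0x50
[1] and(0xc2,0x27) = 0x02
[2] and(0xc4,0xe1) = 0xc0
[3] tail/keep = 0x75
[4] tail/keep = 0x25
[5] tail/keep = 0x03
[6] tail/keep = 0x23
[7] tail/keep = 0xd7
[8] tail/keep = 0x48
[9] tail/keep = 0x65
[10] tail/keep = 0x33
[11] tail/keep = 0x45
[12] tail/keep = 0xd7
[13] tail/keep = 0x2c
[14] tail/keep = 0x8a
[15] tail/keep = 0x9d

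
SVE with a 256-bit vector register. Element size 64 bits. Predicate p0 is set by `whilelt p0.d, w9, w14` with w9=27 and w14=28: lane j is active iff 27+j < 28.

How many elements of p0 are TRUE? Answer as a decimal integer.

lane count: 256 div 64 = 4
whilelt: lane j active iff 27+j < 28 → j < 1 → 1 active

vl = 1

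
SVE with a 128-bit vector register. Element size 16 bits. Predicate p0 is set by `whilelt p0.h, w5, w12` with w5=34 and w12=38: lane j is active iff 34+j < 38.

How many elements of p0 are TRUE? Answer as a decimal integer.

128-bit reg / 16-bit elem → 8 lanes
active while 34+j < 38, i.e. j ∈ [0,4) capped at 8 ⇒ 4

vl = 4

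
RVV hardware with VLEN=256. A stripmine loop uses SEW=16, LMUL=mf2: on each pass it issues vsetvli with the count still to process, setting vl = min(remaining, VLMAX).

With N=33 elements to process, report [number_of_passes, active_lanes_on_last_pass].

VLMAX = (256 × 1/2) / 16 = 8 lanes
33 elements at 8/iter → 5 passes, remainder 1 on the last

[iterations, last_vl] = [5, 1]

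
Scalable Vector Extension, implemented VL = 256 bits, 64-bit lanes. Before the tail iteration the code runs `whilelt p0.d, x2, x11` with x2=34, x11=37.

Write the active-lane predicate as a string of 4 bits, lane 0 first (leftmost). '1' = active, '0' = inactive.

lane count: 256 div 64 = 4
whilelt: lane j active iff 34+j < 37 → j < 3 → 3 active
bits (lane 0 leftmost): 1110

predicate = 1110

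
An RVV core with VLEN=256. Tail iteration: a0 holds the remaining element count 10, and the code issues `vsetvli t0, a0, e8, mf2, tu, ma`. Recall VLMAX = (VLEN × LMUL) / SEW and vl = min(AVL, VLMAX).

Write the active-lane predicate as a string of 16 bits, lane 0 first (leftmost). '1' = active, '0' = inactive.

predicate = 1111111111000000

VLMAX = VLEN×LMUL/SEW = 256×1/2/8 = 16
AVL=10 ≤ VLMAX=16, so vl = 10
bits (lane 0 leftmost): 1111111111000000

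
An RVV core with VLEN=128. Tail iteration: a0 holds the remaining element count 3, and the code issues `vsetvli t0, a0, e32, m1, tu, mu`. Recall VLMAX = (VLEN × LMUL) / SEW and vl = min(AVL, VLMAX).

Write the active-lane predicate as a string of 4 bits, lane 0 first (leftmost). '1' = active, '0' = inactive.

predicate = 1110

lanes per group: 128·1/32 = 4
vl = min(AVL, VLMAX) = min(3, 4) = 3
bits (lane 0 leftmost): 1110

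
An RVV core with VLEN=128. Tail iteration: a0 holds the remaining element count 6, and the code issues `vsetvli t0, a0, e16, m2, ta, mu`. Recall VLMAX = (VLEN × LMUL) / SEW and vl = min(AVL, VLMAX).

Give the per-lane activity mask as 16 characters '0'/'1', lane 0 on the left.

predicate = 1111110000000000

VLMAX = (128 × 2) / 16 = 16 lanes
AVL=6 ≤ VLMAX=16, so vl = 6
bits (lane 0 leftmost): 1111110000000000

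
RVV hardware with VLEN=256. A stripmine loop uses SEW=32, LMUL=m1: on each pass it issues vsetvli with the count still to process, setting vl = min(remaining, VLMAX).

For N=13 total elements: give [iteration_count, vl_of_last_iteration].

[iterations, last_vl] = [2, 5]

lanes per group: 256·1/32 = 8
iterations = ceil(13/8) = 2; final-pass vl = 5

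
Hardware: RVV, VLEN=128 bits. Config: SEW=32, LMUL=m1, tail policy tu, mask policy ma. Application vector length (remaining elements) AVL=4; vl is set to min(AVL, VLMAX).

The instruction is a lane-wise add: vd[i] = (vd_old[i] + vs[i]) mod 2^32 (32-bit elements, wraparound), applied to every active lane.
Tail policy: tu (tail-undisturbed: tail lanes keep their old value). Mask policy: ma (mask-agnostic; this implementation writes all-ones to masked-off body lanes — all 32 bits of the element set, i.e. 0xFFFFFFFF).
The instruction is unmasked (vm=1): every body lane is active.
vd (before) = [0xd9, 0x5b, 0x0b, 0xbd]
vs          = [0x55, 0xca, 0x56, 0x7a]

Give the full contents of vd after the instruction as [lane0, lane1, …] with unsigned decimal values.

vd = [302, 293, 97, 311]

VLMAX = (128 × 1) / 32 = 4 lanes
vl = min(AVL, VLMAX) = min(4, 4) = 4
vd[0] add(0xd9,0x55) -> 0x12e
vd[1] add(0x5b,0xca) -> 0x125
vd[2] add(0x0b,0x56) -> 0x61
vd[3] add(0xbd,0x7a) -> 0x137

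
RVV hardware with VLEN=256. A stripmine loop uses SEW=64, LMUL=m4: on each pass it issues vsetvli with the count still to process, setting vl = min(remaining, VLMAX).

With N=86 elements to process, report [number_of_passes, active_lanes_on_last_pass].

lanes per group: 256·4/64 = 16
86 elements at 16/iter → 6 passes, remainder 6 on the last

[iterations, last_vl] = [6, 6]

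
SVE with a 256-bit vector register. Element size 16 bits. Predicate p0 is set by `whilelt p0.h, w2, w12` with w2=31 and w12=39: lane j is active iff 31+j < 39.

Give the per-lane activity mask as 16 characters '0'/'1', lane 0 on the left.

predicate = 1111111100000000

lane count: 256 div 16 = 16
whilelt: lane j active iff 31+j < 39 → j < 8 → 8 active
bits (lane 0 leftmost): 1111111100000000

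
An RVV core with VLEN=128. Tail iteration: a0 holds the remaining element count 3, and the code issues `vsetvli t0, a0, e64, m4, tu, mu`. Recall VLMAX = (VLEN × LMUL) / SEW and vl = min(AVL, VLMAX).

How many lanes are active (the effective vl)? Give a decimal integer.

lanes per group: 128·4/64 = 8
AVL=3 ≤ VLMAX=8, so vl = 3

vl = 3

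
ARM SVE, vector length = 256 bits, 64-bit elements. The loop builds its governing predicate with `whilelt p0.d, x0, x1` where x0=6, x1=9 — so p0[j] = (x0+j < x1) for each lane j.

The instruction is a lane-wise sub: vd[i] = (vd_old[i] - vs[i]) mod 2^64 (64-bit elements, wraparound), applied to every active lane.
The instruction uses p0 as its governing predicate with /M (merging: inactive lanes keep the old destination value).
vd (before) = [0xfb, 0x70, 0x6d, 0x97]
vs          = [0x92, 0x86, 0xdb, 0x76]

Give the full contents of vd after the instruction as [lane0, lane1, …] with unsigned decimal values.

register lanes = 256/64 = 4
p0[j] = (6+j < 9); true for j=0..2 → 3 lanes set
vd[0] sub(0xfb,0x92) -> 0x69
vd[1] sub(0x70,0x86) -> 0xffffffffffffffea
vd[2] sub(0x6d,0xdb) -> 0xffffffffffffff92
vd[3] tail/keep -> 0x97

vd = [105, 18446744073709551594, 18446744073709551506, 151]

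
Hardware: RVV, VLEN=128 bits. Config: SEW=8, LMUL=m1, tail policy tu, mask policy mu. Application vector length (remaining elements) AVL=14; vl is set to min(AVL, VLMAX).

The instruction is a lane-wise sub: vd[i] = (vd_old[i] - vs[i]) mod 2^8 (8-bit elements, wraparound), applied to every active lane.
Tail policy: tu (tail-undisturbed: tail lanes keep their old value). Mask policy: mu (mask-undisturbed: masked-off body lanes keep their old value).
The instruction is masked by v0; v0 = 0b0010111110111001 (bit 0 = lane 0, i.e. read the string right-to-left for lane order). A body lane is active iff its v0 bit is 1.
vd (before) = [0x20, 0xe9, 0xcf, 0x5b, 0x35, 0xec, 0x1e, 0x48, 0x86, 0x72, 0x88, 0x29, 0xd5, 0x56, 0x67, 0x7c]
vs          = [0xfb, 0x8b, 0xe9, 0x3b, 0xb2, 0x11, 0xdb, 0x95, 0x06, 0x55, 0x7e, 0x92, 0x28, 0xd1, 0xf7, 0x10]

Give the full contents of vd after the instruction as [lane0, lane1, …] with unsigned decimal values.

VLMAX = (128 × 1) / 8 = 16 lanes
vl ← min(14, 16) = 14
vd[0] sub(0x20,0xfb) -> 0x25
vd[1] mask-off/keep -> 0xe9
vd[2] mask-off/keep -> 0xcf
vd[3] sub(0x5b,0x3b) -> 0x20
vd[4] sub(0x35,0xb2) -> 0x83
vd[5] sub(0xec,0x11) -> 0xdb
vd[6] mask-off/keep -> 0x1e
vd[7] sub(0x48,0x95) -> 0xb3
vd[8] sub(0x86,0x06) -> 0x80
vd[9] sub(0x72,0x55) -> 0x1d
vd[10] sub(0x88,0x7e) -> 0x0a
vd[11] sub(0x29,0x92) -> 0x97
vd[12] mask-off/keep -> 0xd5
vd[13] sub(0x56,0xd1) -> 0x85
vd[14] tail/keep -> 0x67
vd[15] tail/keep -> 0x7c

vd = [37, 233, 207, 32, 131, 219, 30, 179, 128, 29, 10, 151, 213, 133, 103, 124]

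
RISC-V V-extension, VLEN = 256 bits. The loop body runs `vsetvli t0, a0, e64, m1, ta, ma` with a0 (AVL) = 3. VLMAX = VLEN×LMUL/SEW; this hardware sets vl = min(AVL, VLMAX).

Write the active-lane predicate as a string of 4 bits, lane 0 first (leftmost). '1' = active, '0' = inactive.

VLMAX = VLEN×LMUL/SEW = 256×1/64 = 4
vl = min(AVL, VLMAX) = min(3, 4) = 3
bits (lane 0 leftmost): 1110

predicate = 1110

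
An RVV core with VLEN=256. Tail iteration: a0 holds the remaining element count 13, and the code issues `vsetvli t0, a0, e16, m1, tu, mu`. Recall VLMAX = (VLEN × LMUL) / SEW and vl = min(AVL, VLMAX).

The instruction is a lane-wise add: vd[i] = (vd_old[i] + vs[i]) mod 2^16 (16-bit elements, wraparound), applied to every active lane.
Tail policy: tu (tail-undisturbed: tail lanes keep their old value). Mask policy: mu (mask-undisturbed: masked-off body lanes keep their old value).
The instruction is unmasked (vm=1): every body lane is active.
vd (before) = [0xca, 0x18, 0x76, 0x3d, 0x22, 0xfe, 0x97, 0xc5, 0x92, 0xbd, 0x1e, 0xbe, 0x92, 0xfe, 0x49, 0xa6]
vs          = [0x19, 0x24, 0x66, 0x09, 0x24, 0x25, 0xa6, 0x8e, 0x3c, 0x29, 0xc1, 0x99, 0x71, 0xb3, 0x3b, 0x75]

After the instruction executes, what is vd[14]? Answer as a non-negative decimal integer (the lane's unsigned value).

vd[14] = 73

lanes per group: 256·1/16 = 16
AVL=13 ≤ VLMAX=16, so vl = 13
[0] add(0xca,0x19) = 0xe3
[1] add(0x18,0x24) = 0x3c
[2] add(0x76,0x66) = 0xdc
[3] add(0x3d,0x09) = 0x46
[4] add(0x22,0x24) = 0x46
[5] add(0xfe,0x25) = 0x123
[6] add(0x97,0xa6) = 0x13d
[7] add(0xc5,0x8e) = 0x153
[8] add(0x92,0x3c) = 0xce
[9] add(0xbd,0x29) = 0xe6
[10] add(0x1e,0xc1) = 0xdf
[11] add(0xbe,0x99) = 0x157
[12] add(0x92,0x71) = 0x103
[13] tail/keep = 0xfe
[14] tail/keep = 0x49
[15] tail/keep = 0xa6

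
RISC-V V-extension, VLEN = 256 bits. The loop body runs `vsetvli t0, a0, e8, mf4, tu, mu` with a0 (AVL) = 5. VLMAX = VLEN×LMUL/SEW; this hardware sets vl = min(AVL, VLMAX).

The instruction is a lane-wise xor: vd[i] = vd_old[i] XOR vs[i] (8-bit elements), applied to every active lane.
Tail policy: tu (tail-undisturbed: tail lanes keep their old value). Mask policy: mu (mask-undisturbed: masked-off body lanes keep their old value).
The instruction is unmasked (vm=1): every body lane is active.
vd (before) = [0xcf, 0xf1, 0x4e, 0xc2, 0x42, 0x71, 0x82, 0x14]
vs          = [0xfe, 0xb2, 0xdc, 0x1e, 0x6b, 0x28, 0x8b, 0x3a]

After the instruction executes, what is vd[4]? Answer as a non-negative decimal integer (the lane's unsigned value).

vd[4] = 41

VLMAX = (256 × 1/4) / 8 = 8 lanes
vl = min(AVL, VLMAX) = min(5, 8) = 5
lane  0: xor(0xcf,0xfe) ⇒ 0x31
lane  1: xor(0xf1,0xb2) ⇒ 0x43
lane  2: xor(0x4e,0xdc) ⇒ 0x92
lane  3: xor(0xc2,0x1e) ⇒ 0xdc
lane  4: xor(0x42,0x6b) ⇒ 0x29
lane  5: tail/keep ⇒ 0x71
lane  6: tail/keep ⇒ 0x82
lane  7: tail/keep ⇒ 0x14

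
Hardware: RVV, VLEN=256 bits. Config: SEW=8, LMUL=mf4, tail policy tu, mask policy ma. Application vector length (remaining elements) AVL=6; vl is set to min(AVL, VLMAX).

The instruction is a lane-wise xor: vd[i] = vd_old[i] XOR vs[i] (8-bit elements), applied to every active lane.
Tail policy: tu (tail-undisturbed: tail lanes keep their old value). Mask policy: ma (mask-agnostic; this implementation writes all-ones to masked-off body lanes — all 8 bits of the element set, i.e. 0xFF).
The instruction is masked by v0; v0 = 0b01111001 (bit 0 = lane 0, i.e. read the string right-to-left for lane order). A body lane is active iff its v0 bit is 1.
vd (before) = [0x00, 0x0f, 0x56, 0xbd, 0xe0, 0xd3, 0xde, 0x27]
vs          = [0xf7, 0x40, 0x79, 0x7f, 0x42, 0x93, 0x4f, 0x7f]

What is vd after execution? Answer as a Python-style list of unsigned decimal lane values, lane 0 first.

vd = [247, 255, 255, 194, 162, 64, 222, 39]

VLMAX = VLEN×LMUL/SEW = 256×1/4/8 = 8
vl ← min(6, 8) = 6
lane  0: xor(0x00,0xf7) ⇒ 0xf7
lane  1: mask-off/ones ⇒ 0xff
lane  2: mask-off/ones ⇒ 0xff
lane  3: xor(0xbd,0x7f) ⇒ 0xc2
lane  4: xor(0xe0,0x42) ⇒ 0xa2
lane  5: xor(0xd3,0x93) ⇒ 0x40
lane  6: tail/keep ⇒ 0xde
lane  7: tail/keep ⇒ 0x27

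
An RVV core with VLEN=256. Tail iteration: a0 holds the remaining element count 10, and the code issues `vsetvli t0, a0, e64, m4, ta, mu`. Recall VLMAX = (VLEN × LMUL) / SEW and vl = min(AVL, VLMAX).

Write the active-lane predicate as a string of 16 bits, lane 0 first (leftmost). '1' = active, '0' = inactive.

predicate = 1111111111000000

VLMAX = (256 × 4) / 64 = 16 lanes
vl = min(AVL, VLMAX) = min(10, 16) = 10
bits (lane 0 leftmost): 1111111111000000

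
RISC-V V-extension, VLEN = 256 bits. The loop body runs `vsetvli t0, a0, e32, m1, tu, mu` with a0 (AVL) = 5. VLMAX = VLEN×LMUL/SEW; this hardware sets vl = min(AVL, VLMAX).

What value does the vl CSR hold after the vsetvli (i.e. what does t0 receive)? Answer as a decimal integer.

lanes per group: 256·1/32 = 8
vl ← min(5, 8) = 5

vl = 5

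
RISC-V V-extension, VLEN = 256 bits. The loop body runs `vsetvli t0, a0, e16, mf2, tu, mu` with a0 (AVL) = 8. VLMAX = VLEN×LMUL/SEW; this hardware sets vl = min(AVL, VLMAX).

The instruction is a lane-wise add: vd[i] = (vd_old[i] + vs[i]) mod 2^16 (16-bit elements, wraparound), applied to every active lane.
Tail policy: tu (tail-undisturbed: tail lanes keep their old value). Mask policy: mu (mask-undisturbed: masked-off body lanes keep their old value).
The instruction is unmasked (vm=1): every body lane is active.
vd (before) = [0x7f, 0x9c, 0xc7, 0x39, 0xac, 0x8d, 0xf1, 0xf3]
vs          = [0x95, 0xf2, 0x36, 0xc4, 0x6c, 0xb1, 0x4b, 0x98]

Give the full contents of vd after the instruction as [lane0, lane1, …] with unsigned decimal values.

vd = [276, 398, 253, 253, 280, 318, 316, 395]

lanes per group: 256·1/2/16 = 8
AVL=8 ≤ VLMAX=8, so vl = 8
lane  0: add(0x7f,0x95) ⇒ 0x114
lane  1: add(0x9c,0xf2) ⇒ 0x18e
lane  2: add(0xc7,0x36) ⇒ 0xfd
lane  3: add(0x39,0xc4) ⇒ 0xfd
lane  4: add(0xac,0x6c) ⇒ 0x118
lane  5: add(0x8d,0xb1) ⇒ 0x13e
lane  6: add(0xf1,0x4b) ⇒ 0x13c
lane  7: add(0xf3,0x98) ⇒ 0x18b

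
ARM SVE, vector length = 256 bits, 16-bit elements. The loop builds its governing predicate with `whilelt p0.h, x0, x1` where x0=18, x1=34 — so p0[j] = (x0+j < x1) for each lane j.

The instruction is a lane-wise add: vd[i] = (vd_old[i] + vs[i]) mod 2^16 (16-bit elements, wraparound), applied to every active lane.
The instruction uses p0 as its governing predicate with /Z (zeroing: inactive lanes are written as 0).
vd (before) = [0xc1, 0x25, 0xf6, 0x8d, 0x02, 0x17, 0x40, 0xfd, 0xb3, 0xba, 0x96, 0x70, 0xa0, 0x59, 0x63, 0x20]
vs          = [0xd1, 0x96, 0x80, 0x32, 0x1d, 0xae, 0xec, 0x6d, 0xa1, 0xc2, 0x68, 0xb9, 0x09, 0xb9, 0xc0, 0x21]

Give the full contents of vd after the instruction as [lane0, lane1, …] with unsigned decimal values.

lane count: 256 div 16 = 16
whilelt: lane j active iff 18+j < 34 → j < 16 → 16 active
vd[0] add(0xc1,0xd1) -> 0x192
vd[1] add(0x25,0x96) -> 0xbb
vd[2] add(0xf6,0x80) -> 0x176
vd[3] add(0x8d,0x32) -> 0xbf
vd[4] add(0x02,0x1d) -> 0x1f
vd[5] add(0x17,0xae) -> 0xc5
vd[6] add(0x40,0xec) -> 0x12c
vd[7] add(0xfd,0x6d) -> 0x16a
vd[8] add(0xb3,0xa1) -> 0x154
vd[9] add(0xba,0xc2) -> 0x17c
vd[10] add(0x96,0x68) -> 0xfe
vd[11] add(0x70,0xb9) -> 0x129
vd[12] add(0xa0,0x09) -> 0xa9
vd[13] add(0x59,0xb9) -> 0x112
vd[14] add(0x63,0xc0) -> 0x123
vd[15] add(0x20,0x21) -> 0x41

vd = [402, 187, 374, 191, 31, 197, 300, 362, 340, 380, 254, 297, 169, 274, 291, 65]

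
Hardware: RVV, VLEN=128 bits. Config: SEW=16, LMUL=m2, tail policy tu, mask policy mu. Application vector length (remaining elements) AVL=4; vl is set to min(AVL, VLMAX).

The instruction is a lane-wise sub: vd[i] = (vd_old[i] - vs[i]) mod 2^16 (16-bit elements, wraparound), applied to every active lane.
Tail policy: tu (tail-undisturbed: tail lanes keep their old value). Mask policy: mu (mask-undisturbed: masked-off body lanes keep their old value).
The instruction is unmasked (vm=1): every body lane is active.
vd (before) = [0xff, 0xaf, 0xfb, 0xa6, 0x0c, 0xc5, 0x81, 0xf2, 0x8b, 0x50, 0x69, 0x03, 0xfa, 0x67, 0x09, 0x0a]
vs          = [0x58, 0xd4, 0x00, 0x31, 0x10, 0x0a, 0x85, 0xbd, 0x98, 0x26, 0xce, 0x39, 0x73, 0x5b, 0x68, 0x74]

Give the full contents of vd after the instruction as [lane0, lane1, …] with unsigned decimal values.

vd = [167, 65499, 251, 117, 12, 197, 129, 242, 139, 80, 105, 3, 250, 103, 9, 10]

lanes per group: 128·2/16 = 16
vl ← min(4, 16) = 4
[0] sub(0xff,0x58) = 0xa7
[1] sub(0xaf,0xd4) = 0xffdb
[2] sub(0xfb,0x00) = 0xfb
[3] sub(0xa6,0x31) = 0x75
[4] tail/keep = 0x0c
[5] tail/keep = 0xc5
[6] tail/keep = 0x81
[7] tail/keep = 0xf2
[8] tail/keep = 0x8b
[9] tail/keep = 0x50
[10] tail/keep = 0x69
[11] tail/keep = 0x03
[12] tail/keep = 0xfa
[13] tail/keep = 0x67
[14] tail/keep = 0x09
[15] tail/keep = 0x0a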